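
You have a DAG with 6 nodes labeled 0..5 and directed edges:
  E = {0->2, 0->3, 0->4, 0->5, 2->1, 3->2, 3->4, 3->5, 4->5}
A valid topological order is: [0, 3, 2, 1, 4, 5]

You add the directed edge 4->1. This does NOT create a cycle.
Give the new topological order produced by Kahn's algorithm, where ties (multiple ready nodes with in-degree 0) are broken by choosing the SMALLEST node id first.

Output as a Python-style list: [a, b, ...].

Old toposort: [0, 3, 2, 1, 4, 5]
Added edge: 4->1
Position of 4 (4) > position of 1 (3). Must reorder: 4 must now come before 1.
Run Kahn's algorithm (break ties by smallest node id):
  initial in-degrees: [0, 2, 2, 1, 2, 3]
  ready (indeg=0): [0]
  pop 0: indeg[2]->1; indeg[3]->0; indeg[4]->1; indeg[5]->2 | ready=[3] | order so far=[0]
  pop 3: indeg[2]->0; indeg[4]->0; indeg[5]->1 | ready=[2, 4] | order so far=[0, 3]
  pop 2: indeg[1]->1 | ready=[4] | order so far=[0, 3, 2]
  pop 4: indeg[1]->0; indeg[5]->0 | ready=[1, 5] | order so far=[0, 3, 2, 4]
  pop 1: no out-edges | ready=[5] | order so far=[0, 3, 2, 4, 1]
  pop 5: no out-edges | ready=[] | order so far=[0, 3, 2, 4, 1, 5]
  Result: [0, 3, 2, 4, 1, 5]

Answer: [0, 3, 2, 4, 1, 5]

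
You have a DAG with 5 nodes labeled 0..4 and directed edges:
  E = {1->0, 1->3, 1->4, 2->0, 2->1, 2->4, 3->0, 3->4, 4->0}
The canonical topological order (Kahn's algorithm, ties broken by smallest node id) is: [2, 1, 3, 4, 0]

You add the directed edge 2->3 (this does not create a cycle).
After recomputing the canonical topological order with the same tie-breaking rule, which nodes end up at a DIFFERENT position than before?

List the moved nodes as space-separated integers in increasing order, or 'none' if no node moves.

Old toposort: [2, 1, 3, 4, 0]
Added edge 2->3
Recompute Kahn (smallest-id tiebreak):
  initial in-degrees: [4, 1, 0, 2, 3]
  ready (indeg=0): [2]
  pop 2: indeg[0]->3; indeg[1]->0; indeg[3]->1; indeg[4]->2 | ready=[1] | order so far=[2]
  pop 1: indeg[0]->2; indeg[3]->0; indeg[4]->1 | ready=[3] | order so far=[2, 1]
  pop 3: indeg[0]->1; indeg[4]->0 | ready=[4] | order so far=[2, 1, 3]
  pop 4: indeg[0]->0 | ready=[0] | order so far=[2, 1, 3, 4]
  pop 0: no out-edges | ready=[] | order so far=[2, 1, 3, 4, 0]
New canonical toposort: [2, 1, 3, 4, 0]
Compare positions:
  Node 0: index 4 -> 4 (same)
  Node 1: index 1 -> 1 (same)
  Node 2: index 0 -> 0 (same)
  Node 3: index 2 -> 2 (same)
  Node 4: index 3 -> 3 (same)
Nodes that changed position: none

Answer: none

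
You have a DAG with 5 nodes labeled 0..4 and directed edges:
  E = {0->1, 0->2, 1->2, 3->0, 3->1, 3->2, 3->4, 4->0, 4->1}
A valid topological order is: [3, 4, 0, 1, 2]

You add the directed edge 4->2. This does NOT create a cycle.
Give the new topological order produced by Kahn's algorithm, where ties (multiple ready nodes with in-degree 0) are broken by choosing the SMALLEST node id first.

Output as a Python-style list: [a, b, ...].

Answer: [3, 4, 0, 1, 2]

Derivation:
Old toposort: [3, 4, 0, 1, 2]
Added edge: 4->2
Position of 4 (1) < position of 2 (4). Old order still valid.
Run Kahn's algorithm (break ties by smallest node id):
  initial in-degrees: [2, 3, 4, 0, 1]
  ready (indeg=0): [3]
  pop 3: indeg[0]->1; indeg[1]->2; indeg[2]->3; indeg[4]->0 | ready=[4] | order so far=[3]
  pop 4: indeg[0]->0; indeg[1]->1; indeg[2]->2 | ready=[0] | order so far=[3, 4]
  pop 0: indeg[1]->0; indeg[2]->1 | ready=[1] | order so far=[3, 4, 0]
  pop 1: indeg[2]->0 | ready=[2] | order so far=[3, 4, 0, 1]
  pop 2: no out-edges | ready=[] | order so far=[3, 4, 0, 1, 2]
  Result: [3, 4, 0, 1, 2]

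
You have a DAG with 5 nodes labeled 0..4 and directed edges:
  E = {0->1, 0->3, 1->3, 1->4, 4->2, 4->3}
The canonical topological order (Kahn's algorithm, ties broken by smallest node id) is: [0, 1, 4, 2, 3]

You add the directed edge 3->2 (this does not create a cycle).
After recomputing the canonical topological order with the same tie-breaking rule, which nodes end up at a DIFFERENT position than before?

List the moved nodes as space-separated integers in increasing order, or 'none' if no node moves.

Answer: 2 3

Derivation:
Old toposort: [0, 1, 4, 2, 3]
Added edge 3->2
Recompute Kahn (smallest-id tiebreak):
  initial in-degrees: [0, 1, 2, 3, 1]
  ready (indeg=0): [0]
  pop 0: indeg[1]->0; indeg[3]->2 | ready=[1] | order so far=[0]
  pop 1: indeg[3]->1; indeg[4]->0 | ready=[4] | order so far=[0, 1]
  pop 4: indeg[2]->1; indeg[3]->0 | ready=[3] | order so far=[0, 1, 4]
  pop 3: indeg[2]->0 | ready=[2] | order so far=[0, 1, 4, 3]
  pop 2: no out-edges | ready=[] | order so far=[0, 1, 4, 3, 2]
New canonical toposort: [0, 1, 4, 3, 2]
Compare positions:
  Node 0: index 0 -> 0 (same)
  Node 1: index 1 -> 1 (same)
  Node 2: index 3 -> 4 (moved)
  Node 3: index 4 -> 3 (moved)
  Node 4: index 2 -> 2 (same)
Nodes that changed position: 2 3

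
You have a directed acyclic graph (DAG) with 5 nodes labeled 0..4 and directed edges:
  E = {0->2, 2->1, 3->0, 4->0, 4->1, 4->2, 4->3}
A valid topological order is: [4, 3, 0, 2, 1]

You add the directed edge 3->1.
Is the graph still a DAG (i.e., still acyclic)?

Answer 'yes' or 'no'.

Given toposort: [4, 3, 0, 2, 1]
Position of 3: index 1; position of 1: index 4
New edge 3->1: forward
Forward edge: respects the existing order. Still a DAG, same toposort still valid.
Still a DAG? yes

Answer: yes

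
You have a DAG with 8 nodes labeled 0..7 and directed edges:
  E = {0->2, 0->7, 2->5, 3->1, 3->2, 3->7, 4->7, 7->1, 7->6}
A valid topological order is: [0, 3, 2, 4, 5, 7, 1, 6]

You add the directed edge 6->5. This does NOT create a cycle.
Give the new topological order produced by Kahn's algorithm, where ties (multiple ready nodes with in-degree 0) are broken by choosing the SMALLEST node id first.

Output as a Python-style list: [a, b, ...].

Old toposort: [0, 3, 2, 4, 5, 7, 1, 6]
Added edge: 6->5
Position of 6 (7) > position of 5 (4). Must reorder: 6 must now come before 5.
Run Kahn's algorithm (break ties by smallest node id):
  initial in-degrees: [0, 2, 2, 0, 0, 2, 1, 3]
  ready (indeg=0): [0, 3, 4]
  pop 0: indeg[2]->1; indeg[7]->2 | ready=[3, 4] | order so far=[0]
  pop 3: indeg[1]->1; indeg[2]->0; indeg[7]->1 | ready=[2, 4] | order so far=[0, 3]
  pop 2: indeg[5]->1 | ready=[4] | order so far=[0, 3, 2]
  pop 4: indeg[7]->0 | ready=[7] | order so far=[0, 3, 2, 4]
  pop 7: indeg[1]->0; indeg[6]->0 | ready=[1, 6] | order so far=[0, 3, 2, 4, 7]
  pop 1: no out-edges | ready=[6] | order so far=[0, 3, 2, 4, 7, 1]
  pop 6: indeg[5]->0 | ready=[5] | order so far=[0, 3, 2, 4, 7, 1, 6]
  pop 5: no out-edges | ready=[] | order so far=[0, 3, 2, 4, 7, 1, 6, 5]
  Result: [0, 3, 2, 4, 7, 1, 6, 5]

Answer: [0, 3, 2, 4, 7, 1, 6, 5]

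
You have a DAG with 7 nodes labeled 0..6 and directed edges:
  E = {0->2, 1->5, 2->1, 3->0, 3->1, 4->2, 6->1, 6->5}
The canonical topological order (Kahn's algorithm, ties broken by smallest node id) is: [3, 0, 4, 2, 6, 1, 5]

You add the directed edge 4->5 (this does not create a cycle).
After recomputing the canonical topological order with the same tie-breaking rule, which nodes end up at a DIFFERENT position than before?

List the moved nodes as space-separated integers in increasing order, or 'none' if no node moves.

Answer: none

Derivation:
Old toposort: [3, 0, 4, 2, 6, 1, 5]
Added edge 4->5
Recompute Kahn (smallest-id tiebreak):
  initial in-degrees: [1, 3, 2, 0, 0, 3, 0]
  ready (indeg=0): [3, 4, 6]
  pop 3: indeg[0]->0; indeg[1]->2 | ready=[0, 4, 6] | order so far=[3]
  pop 0: indeg[2]->1 | ready=[4, 6] | order so far=[3, 0]
  pop 4: indeg[2]->0; indeg[5]->2 | ready=[2, 6] | order so far=[3, 0, 4]
  pop 2: indeg[1]->1 | ready=[6] | order so far=[3, 0, 4, 2]
  pop 6: indeg[1]->0; indeg[5]->1 | ready=[1] | order so far=[3, 0, 4, 2, 6]
  pop 1: indeg[5]->0 | ready=[5] | order so far=[3, 0, 4, 2, 6, 1]
  pop 5: no out-edges | ready=[] | order so far=[3, 0, 4, 2, 6, 1, 5]
New canonical toposort: [3, 0, 4, 2, 6, 1, 5]
Compare positions:
  Node 0: index 1 -> 1 (same)
  Node 1: index 5 -> 5 (same)
  Node 2: index 3 -> 3 (same)
  Node 3: index 0 -> 0 (same)
  Node 4: index 2 -> 2 (same)
  Node 5: index 6 -> 6 (same)
  Node 6: index 4 -> 4 (same)
Nodes that changed position: none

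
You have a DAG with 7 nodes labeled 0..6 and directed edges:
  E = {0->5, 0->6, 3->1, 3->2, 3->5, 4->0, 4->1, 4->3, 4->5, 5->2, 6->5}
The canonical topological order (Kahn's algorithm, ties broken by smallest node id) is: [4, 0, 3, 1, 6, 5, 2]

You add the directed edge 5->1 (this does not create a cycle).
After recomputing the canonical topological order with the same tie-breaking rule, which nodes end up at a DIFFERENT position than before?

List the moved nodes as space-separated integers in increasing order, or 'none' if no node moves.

Old toposort: [4, 0, 3, 1, 6, 5, 2]
Added edge 5->1
Recompute Kahn (smallest-id tiebreak):
  initial in-degrees: [1, 3, 2, 1, 0, 4, 1]
  ready (indeg=0): [4]
  pop 4: indeg[0]->0; indeg[1]->2; indeg[3]->0; indeg[5]->3 | ready=[0, 3] | order so far=[4]
  pop 0: indeg[5]->2; indeg[6]->0 | ready=[3, 6] | order so far=[4, 0]
  pop 3: indeg[1]->1; indeg[2]->1; indeg[5]->1 | ready=[6] | order so far=[4, 0, 3]
  pop 6: indeg[5]->0 | ready=[5] | order so far=[4, 0, 3, 6]
  pop 5: indeg[1]->0; indeg[2]->0 | ready=[1, 2] | order so far=[4, 0, 3, 6, 5]
  pop 1: no out-edges | ready=[2] | order so far=[4, 0, 3, 6, 5, 1]
  pop 2: no out-edges | ready=[] | order so far=[4, 0, 3, 6, 5, 1, 2]
New canonical toposort: [4, 0, 3, 6, 5, 1, 2]
Compare positions:
  Node 0: index 1 -> 1 (same)
  Node 1: index 3 -> 5 (moved)
  Node 2: index 6 -> 6 (same)
  Node 3: index 2 -> 2 (same)
  Node 4: index 0 -> 0 (same)
  Node 5: index 5 -> 4 (moved)
  Node 6: index 4 -> 3 (moved)
Nodes that changed position: 1 5 6

Answer: 1 5 6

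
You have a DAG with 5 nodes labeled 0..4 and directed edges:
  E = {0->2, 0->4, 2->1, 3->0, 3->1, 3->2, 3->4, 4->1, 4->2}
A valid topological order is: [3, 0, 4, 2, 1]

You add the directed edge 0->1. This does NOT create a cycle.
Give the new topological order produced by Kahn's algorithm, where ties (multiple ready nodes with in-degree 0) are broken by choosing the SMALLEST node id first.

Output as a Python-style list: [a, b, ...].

Answer: [3, 0, 4, 2, 1]

Derivation:
Old toposort: [3, 0, 4, 2, 1]
Added edge: 0->1
Position of 0 (1) < position of 1 (4). Old order still valid.
Run Kahn's algorithm (break ties by smallest node id):
  initial in-degrees: [1, 4, 3, 0, 2]
  ready (indeg=0): [3]
  pop 3: indeg[0]->0; indeg[1]->3; indeg[2]->2; indeg[4]->1 | ready=[0] | order so far=[3]
  pop 0: indeg[1]->2; indeg[2]->1; indeg[4]->0 | ready=[4] | order so far=[3, 0]
  pop 4: indeg[1]->1; indeg[2]->0 | ready=[2] | order so far=[3, 0, 4]
  pop 2: indeg[1]->0 | ready=[1] | order so far=[3, 0, 4, 2]
  pop 1: no out-edges | ready=[] | order so far=[3, 0, 4, 2, 1]
  Result: [3, 0, 4, 2, 1]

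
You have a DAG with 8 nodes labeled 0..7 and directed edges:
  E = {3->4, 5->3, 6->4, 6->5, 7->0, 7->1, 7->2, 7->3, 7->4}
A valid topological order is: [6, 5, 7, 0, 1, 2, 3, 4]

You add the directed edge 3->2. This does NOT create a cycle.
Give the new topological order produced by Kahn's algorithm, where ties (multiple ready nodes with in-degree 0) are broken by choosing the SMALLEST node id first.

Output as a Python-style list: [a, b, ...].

Answer: [6, 5, 7, 0, 1, 3, 2, 4]

Derivation:
Old toposort: [6, 5, 7, 0, 1, 2, 3, 4]
Added edge: 3->2
Position of 3 (6) > position of 2 (5). Must reorder: 3 must now come before 2.
Run Kahn's algorithm (break ties by smallest node id):
  initial in-degrees: [1, 1, 2, 2, 3, 1, 0, 0]
  ready (indeg=0): [6, 7]
  pop 6: indeg[4]->2; indeg[5]->0 | ready=[5, 7] | order so far=[6]
  pop 5: indeg[3]->1 | ready=[7] | order so far=[6, 5]
  pop 7: indeg[0]->0; indeg[1]->0; indeg[2]->1; indeg[3]->0; indeg[4]->1 | ready=[0, 1, 3] | order so far=[6, 5, 7]
  pop 0: no out-edges | ready=[1, 3] | order so far=[6, 5, 7, 0]
  pop 1: no out-edges | ready=[3] | order so far=[6, 5, 7, 0, 1]
  pop 3: indeg[2]->0; indeg[4]->0 | ready=[2, 4] | order so far=[6, 5, 7, 0, 1, 3]
  pop 2: no out-edges | ready=[4] | order so far=[6, 5, 7, 0, 1, 3, 2]
  pop 4: no out-edges | ready=[] | order so far=[6, 5, 7, 0, 1, 3, 2, 4]
  Result: [6, 5, 7, 0, 1, 3, 2, 4]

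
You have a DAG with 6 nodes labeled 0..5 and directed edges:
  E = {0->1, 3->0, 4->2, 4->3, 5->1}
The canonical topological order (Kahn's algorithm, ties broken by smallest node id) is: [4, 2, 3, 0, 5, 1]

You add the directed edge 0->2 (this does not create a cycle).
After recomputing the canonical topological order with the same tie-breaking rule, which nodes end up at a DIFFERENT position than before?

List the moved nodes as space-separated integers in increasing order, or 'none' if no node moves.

Old toposort: [4, 2, 3, 0, 5, 1]
Added edge 0->2
Recompute Kahn (smallest-id tiebreak):
  initial in-degrees: [1, 2, 2, 1, 0, 0]
  ready (indeg=0): [4, 5]
  pop 4: indeg[2]->1; indeg[3]->0 | ready=[3, 5] | order so far=[4]
  pop 3: indeg[0]->0 | ready=[0, 5] | order so far=[4, 3]
  pop 0: indeg[1]->1; indeg[2]->0 | ready=[2, 5] | order so far=[4, 3, 0]
  pop 2: no out-edges | ready=[5] | order so far=[4, 3, 0, 2]
  pop 5: indeg[1]->0 | ready=[1] | order so far=[4, 3, 0, 2, 5]
  pop 1: no out-edges | ready=[] | order so far=[4, 3, 0, 2, 5, 1]
New canonical toposort: [4, 3, 0, 2, 5, 1]
Compare positions:
  Node 0: index 3 -> 2 (moved)
  Node 1: index 5 -> 5 (same)
  Node 2: index 1 -> 3 (moved)
  Node 3: index 2 -> 1 (moved)
  Node 4: index 0 -> 0 (same)
  Node 5: index 4 -> 4 (same)
Nodes that changed position: 0 2 3

Answer: 0 2 3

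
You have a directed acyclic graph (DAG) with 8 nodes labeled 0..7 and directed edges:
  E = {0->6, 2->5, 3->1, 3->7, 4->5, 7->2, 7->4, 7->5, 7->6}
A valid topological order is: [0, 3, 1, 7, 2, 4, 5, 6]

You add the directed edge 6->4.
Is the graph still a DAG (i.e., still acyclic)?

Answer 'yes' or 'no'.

Answer: yes

Derivation:
Given toposort: [0, 3, 1, 7, 2, 4, 5, 6]
Position of 6: index 7; position of 4: index 5
New edge 6->4: backward (u after v in old order)
Backward edge: old toposort is now invalid. Check if this creates a cycle.
Does 4 already reach 6? Reachable from 4: [4, 5]. NO -> still a DAG (reorder needed).
Still a DAG? yes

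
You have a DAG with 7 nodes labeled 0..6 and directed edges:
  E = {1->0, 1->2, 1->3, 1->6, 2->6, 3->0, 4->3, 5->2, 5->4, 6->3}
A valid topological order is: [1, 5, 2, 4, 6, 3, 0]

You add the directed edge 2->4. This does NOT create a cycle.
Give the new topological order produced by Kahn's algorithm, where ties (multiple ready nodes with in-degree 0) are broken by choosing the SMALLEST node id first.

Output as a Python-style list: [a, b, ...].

Old toposort: [1, 5, 2, 4, 6, 3, 0]
Added edge: 2->4
Position of 2 (2) < position of 4 (3). Old order still valid.
Run Kahn's algorithm (break ties by smallest node id):
  initial in-degrees: [2, 0, 2, 3, 2, 0, 2]
  ready (indeg=0): [1, 5]
  pop 1: indeg[0]->1; indeg[2]->1; indeg[3]->2; indeg[6]->1 | ready=[5] | order so far=[1]
  pop 5: indeg[2]->0; indeg[4]->1 | ready=[2] | order so far=[1, 5]
  pop 2: indeg[4]->0; indeg[6]->0 | ready=[4, 6] | order so far=[1, 5, 2]
  pop 4: indeg[3]->1 | ready=[6] | order so far=[1, 5, 2, 4]
  pop 6: indeg[3]->0 | ready=[3] | order so far=[1, 5, 2, 4, 6]
  pop 3: indeg[0]->0 | ready=[0] | order so far=[1, 5, 2, 4, 6, 3]
  pop 0: no out-edges | ready=[] | order so far=[1, 5, 2, 4, 6, 3, 0]
  Result: [1, 5, 2, 4, 6, 3, 0]

Answer: [1, 5, 2, 4, 6, 3, 0]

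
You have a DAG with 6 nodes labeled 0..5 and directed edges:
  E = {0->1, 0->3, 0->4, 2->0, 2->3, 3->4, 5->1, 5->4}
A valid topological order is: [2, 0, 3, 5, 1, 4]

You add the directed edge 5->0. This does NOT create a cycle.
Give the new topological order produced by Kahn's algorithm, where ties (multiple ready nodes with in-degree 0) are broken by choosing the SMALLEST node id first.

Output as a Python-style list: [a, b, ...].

Answer: [2, 5, 0, 1, 3, 4]

Derivation:
Old toposort: [2, 0, 3, 5, 1, 4]
Added edge: 5->0
Position of 5 (3) > position of 0 (1). Must reorder: 5 must now come before 0.
Run Kahn's algorithm (break ties by smallest node id):
  initial in-degrees: [2, 2, 0, 2, 3, 0]
  ready (indeg=0): [2, 5]
  pop 2: indeg[0]->1; indeg[3]->1 | ready=[5] | order so far=[2]
  pop 5: indeg[0]->0; indeg[1]->1; indeg[4]->2 | ready=[0] | order so far=[2, 5]
  pop 0: indeg[1]->0; indeg[3]->0; indeg[4]->1 | ready=[1, 3] | order so far=[2, 5, 0]
  pop 1: no out-edges | ready=[3] | order so far=[2, 5, 0, 1]
  pop 3: indeg[4]->0 | ready=[4] | order so far=[2, 5, 0, 1, 3]
  pop 4: no out-edges | ready=[] | order so far=[2, 5, 0, 1, 3, 4]
  Result: [2, 5, 0, 1, 3, 4]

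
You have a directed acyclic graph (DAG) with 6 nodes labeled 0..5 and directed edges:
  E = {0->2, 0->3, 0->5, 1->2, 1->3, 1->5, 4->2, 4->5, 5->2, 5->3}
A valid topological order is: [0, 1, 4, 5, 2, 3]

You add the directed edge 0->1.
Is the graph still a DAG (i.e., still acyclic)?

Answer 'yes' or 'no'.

Given toposort: [0, 1, 4, 5, 2, 3]
Position of 0: index 0; position of 1: index 1
New edge 0->1: forward
Forward edge: respects the existing order. Still a DAG, same toposort still valid.
Still a DAG? yes

Answer: yes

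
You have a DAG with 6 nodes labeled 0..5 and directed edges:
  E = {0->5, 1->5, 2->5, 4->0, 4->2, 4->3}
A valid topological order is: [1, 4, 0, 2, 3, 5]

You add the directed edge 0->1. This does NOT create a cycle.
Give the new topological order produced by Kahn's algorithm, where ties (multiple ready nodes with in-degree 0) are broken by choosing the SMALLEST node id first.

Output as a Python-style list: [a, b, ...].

Old toposort: [1, 4, 0, 2, 3, 5]
Added edge: 0->1
Position of 0 (2) > position of 1 (0). Must reorder: 0 must now come before 1.
Run Kahn's algorithm (break ties by smallest node id):
  initial in-degrees: [1, 1, 1, 1, 0, 3]
  ready (indeg=0): [4]
  pop 4: indeg[0]->0; indeg[2]->0; indeg[3]->0 | ready=[0, 2, 3] | order so far=[4]
  pop 0: indeg[1]->0; indeg[5]->2 | ready=[1, 2, 3] | order so far=[4, 0]
  pop 1: indeg[5]->1 | ready=[2, 3] | order so far=[4, 0, 1]
  pop 2: indeg[5]->0 | ready=[3, 5] | order so far=[4, 0, 1, 2]
  pop 3: no out-edges | ready=[5] | order so far=[4, 0, 1, 2, 3]
  pop 5: no out-edges | ready=[] | order so far=[4, 0, 1, 2, 3, 5]
  Result: [4, 0, 1, 2, 3, 5]

Answer: [4, 0, 1, 2, 3, 5]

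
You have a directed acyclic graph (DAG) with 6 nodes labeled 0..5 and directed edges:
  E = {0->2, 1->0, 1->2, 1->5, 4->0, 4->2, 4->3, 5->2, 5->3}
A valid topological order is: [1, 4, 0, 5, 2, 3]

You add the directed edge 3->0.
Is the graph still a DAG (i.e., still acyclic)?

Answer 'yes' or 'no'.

Given toposort: [1, 4, 0, 5, 2, 3]
Position of 3: index 5; position of 0: index 2
New edge 3->0: backward (u after v in old order)
Backward edge: old toposort is now invalid. Check if this creates a cycle.
Does 0 already reach 3? Reachable from 0: [0, 2]. NO -> still a DAG (reorder needed).
Still a DAG? yes

Answer: yes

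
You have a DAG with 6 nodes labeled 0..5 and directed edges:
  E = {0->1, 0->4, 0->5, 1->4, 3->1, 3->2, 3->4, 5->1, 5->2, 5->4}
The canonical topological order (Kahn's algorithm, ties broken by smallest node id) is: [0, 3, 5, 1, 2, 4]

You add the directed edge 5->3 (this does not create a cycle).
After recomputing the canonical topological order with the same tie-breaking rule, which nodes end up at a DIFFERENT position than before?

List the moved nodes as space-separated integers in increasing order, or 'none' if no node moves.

Old toposort: [0, 3, 5, 1, 2, 4]
Added edge 5->3
Recompute Kahn (smallest-id tiebreak):
  initial in-degrees: [0, 3, 2, 1, 4, 1]
  ready (indeg=0): [0]
  pop 0: indeg[1]->2; indeg[4]->3; indeg[5]->0 | ready=[5] | order so far=[0]
  pop 5: indeg[1]->1; indeg[2]->1; indeg[3]->0; indeg[4]->2 | ready=[3] | order so far=[0, 5]
  pop 3: indeg[1]->0; indeg[2]->0; indeg[4]->1 | ready=[1, 2] | order so far=[0, 5, 3]
  pop 1: indeg[4]->0 | ready=[2, 4] | order so far=[0, 5, 3, 1]
  pop 2: no out-edges | ready=[4] | order so far=[0, 5, 3, 1, 2]
  pop 4: no out-edges | ready=[] | order so far=[0, 5, 3, 1, 2, 4]
New canonical toposort: [0, 5, 3, 1, 2, 4]
Compare positions:
  Node 0: index 0 -> 0 (same)
  Node 1: index 3 -> 3 (same)
  Node 2: index 4 -> 4 (same)
  Node 3: index 1 -> 2 (moved)
  Node 4: index 5 -> 5 (same)
  Node 5: index 2 -> 1 (moved)
Nodes that changed position: 3 5

Answer: 3 5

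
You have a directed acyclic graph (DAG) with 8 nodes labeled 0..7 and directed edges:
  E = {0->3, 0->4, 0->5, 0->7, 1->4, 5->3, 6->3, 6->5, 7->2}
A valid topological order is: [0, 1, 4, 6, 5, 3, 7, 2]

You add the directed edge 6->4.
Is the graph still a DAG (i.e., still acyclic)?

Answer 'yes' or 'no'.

Answer: yes

Derivation:
Given toposort: [0, 1, 4, 6, 5, 3, 7, 2]
Position of 6: index 3; position of 4: index 2
New edge 6->4: backward (u after v in old order)
Backward edge: old toposort is now invalid. Check if this creates a cycle.
Does 4 already reach 6? Reachable from 4: [4]. NO -> still a DAG (reorder needed).
Still a DAG? yes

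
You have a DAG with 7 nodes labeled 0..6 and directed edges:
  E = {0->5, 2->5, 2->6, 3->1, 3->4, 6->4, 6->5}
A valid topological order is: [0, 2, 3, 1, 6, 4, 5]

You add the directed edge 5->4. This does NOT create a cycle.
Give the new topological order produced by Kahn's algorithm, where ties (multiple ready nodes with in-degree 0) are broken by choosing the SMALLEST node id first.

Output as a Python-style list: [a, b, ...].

Old toposort: [0, 2, 3, 1, 6, 4, 5]
Added edge: 5->4
Position of 5 (6) > position of 4 (5). Must reorder: 5 must now come before 4.
Run Kahn's algorithm (break ties by smallest node id):
  initial in-degrees: [0, 1, 0, 0, 3, 3, 1]
  ready (indeg=0): [0, 2, 3]
  pop 0: indeg[5]->2 | ready=[2, 3] | order so far=[0]
  pop 2: indeg[5]->1; indeg[6]->0 | ready=[3, 6] | order so far=[0, 2]
  pop 3: indeg[1]->0; indeg[4]->2 | ready=[1, 6] | order so far=[0, 2, 3]
  pop 1: no out-edges | ready=[6] | order so far=[0, 2, 3, 1]
  pop 6: indeg[4]->1; indeg[5]->0 | ready=[5] | order so far=[0, 2, 3, 1, 6]
  pop 5: indeg[4]->0 | ready=[4] | order so far=[0, 2, 3, 1, 6, 5]
  pop 4: no out-edges | ready=[] | order so far=[0, 2, 3, 1, 6, 5, 4]
  Result: [0, 2, 3, 1, 6, 5, 4]

Answer: [0, 2, 3, 1, 6, 5, 4]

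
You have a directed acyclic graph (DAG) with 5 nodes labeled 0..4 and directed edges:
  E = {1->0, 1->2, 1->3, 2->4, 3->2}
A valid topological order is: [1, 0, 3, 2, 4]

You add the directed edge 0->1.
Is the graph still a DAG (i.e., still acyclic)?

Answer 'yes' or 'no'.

Answer: no

Derivation:
Given toposort: [1, 0, 3, 2, 4]
Position of 0: index 1; position of 1: index 0
New edge 0->1: backward (u after v in old order)
Backward edge: old toposort is now invalid. Check if this creates a cycle.
Does 1 already reach 0? Reachable from 1: [0, 1, 2, 3, 4]. YES -> cycle!
Still a DAG? no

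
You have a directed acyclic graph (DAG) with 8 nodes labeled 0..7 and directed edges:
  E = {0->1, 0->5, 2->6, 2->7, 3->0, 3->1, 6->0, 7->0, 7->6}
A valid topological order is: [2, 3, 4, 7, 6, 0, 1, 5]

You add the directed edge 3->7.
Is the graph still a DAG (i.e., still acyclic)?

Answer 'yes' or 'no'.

Answer: yes

Derivation:
Given toposort: [2, 3, 4, 7, 6, 0, 1, 5]
Position of 3: index 1; position of 7: index 3
New edge 3->7: forward
Forward edge: respects the existing order. Still a DAG, same toposort still valid.
Still a DAG? yes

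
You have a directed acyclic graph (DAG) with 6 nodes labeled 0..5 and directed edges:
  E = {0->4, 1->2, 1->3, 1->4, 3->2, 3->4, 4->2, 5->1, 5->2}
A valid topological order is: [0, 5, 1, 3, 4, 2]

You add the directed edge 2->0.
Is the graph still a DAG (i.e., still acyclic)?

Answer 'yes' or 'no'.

Given toposort: [0, 5, 1, 3, 4, 2]
Position of 2: index 5; position of 0: index 0
New edge 2->0: backward (u after v in old order)
Backward edge: old toposort is now invalid. Check if this creates a cycle.
Does 0 already reach 2? Reachable from 0: [0, 2, 4]. YES -> cycle!
Still a DAG? no

Answer: no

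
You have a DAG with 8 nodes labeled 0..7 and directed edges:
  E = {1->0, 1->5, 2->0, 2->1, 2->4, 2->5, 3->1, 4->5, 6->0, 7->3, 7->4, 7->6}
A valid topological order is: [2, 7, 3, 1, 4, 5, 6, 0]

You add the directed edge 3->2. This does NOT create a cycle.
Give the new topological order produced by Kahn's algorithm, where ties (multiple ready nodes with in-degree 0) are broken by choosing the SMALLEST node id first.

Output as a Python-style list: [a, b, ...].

Old toposort: [2, 7, 3, 1, 4, 5, 6, 0]
Added edge: 3->2
Position of 3 (2) > position of 2 (0). Must reorder: 3 must now come before 2.
Run Kahn's algorithm (break ties by smallest node id):
  initial in-degrees: [3, 2, 1, 1, 2, 3, 1, 0]
  ready (indeg=0): [7]
  pop 7: indeg[3]->0; indeg[4]->1; indeg[6]->0 | ready=[3, 6] | order so far=[7]
  pop 3: indeg[1]->1; indeg[2]->0 | ready=[2, 6] | order so far=[7, 3]
  pop 2: indeg[0]->2; indeg[1]->0; indeg[4]->0; indeg[5]->2 | ready=[1, 4, 6] | order so far=[7, 3, 2]
  pop 1: indeg[0]->1; indeg[5]->1 | ready=[4, 6] | order so far=[7, 3, 2, 1]
  pop 4: indeg[5]->0 | ready=[5, 6] | order so far=[7, 3, 2, 1, 4]
  pop 5: no out-edges | ready=[6] | order so far=[7, 3, 2, 1, 4, 5]
  pop 6: indeg[0]->0 | ready=[0] | order so far=[7, 3, 2, 1, 4, 5, 6]
  pop 0: no out-edges | ready=[] | order so far=[7, 3, 2, 1, 4, 5, 6, 0]
  Result: [7, 3, 2, 1, 4, 5, 6, 0]

Answer: [7, 3, 2, 1, 4, 5, 6, 0]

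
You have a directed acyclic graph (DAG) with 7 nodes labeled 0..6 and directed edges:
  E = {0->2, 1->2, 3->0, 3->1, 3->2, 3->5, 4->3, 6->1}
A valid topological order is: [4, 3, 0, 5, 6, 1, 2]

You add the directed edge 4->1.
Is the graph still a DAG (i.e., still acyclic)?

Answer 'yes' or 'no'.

Answer: yes

Derivation:
Given toposort: [4, 3, 0, 5, 6, 1, 2]
Position of 4: index 0; position of 1: index 5
New edge 4->1: forward
Forward edge: respects the existing order. Still a DAG, same toposort still valid.
Still a DAG? yes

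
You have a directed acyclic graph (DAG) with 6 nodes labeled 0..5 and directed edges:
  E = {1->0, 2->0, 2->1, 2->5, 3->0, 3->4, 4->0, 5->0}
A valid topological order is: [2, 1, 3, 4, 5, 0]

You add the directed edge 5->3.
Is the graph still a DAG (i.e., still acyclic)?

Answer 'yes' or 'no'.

Given toposort: [2, 1, 3, 4, 5, 0]
Position of 5: index 4; position of 3: index 2
New edge 5->3: backward (u after v in old order)
Backward edge: old toposort is now invalid. Check if this creates a cycle.
Does 3 already reach 5? Reachable from 3: [0, 3, 4]. NO -> still a DAG (reorder needed).
Still a DAG? yes

Answer: yes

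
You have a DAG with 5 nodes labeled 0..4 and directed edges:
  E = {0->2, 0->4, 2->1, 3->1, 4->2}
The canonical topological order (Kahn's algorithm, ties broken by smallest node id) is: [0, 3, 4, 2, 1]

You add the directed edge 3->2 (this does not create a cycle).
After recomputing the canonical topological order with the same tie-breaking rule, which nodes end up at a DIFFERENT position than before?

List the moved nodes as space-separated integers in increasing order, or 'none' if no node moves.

Answer: none

Derivation:
Old toposort: [0, 3, 4, 2, 1]
Added edge 3->2
Recompute Kahn (smallest-id tiebreak):
  initial in-degrees: [0, 2, 3, 0, 1]
  ready (indeg=0): [0, 3]
  pop 0: indeg[2]->2; indeg[4]->0 | ready=[3, 4] | order so far=[0]
  pop 3: indeg[1]->1; indeg[2]->1 | ready=[4] | order so far=[0, 3]
  pop 4: indeg[2]->0 | ready=[2] | order so far=[0, 3, 4]
  pop 2: indeg[1]->0 | ready=[1] | order so far=[0, 3, 4, 2]
  pop 1: no out-edges | ready=[] | order so far=[0, 3, 4, 2, 1]
New canonical toposort: [0, 3, 4, 2, 1]
Compare positions:
  Node 0: index 0 -> 0 (same)
  Node 1: index 4 -> 4 (same)
  Node 2: index 3 -> 3 (same)
  Node 3: index 1 -> 1 (same)
  Node 4: index 2 -> 2 (same)
Nodes that changed position: none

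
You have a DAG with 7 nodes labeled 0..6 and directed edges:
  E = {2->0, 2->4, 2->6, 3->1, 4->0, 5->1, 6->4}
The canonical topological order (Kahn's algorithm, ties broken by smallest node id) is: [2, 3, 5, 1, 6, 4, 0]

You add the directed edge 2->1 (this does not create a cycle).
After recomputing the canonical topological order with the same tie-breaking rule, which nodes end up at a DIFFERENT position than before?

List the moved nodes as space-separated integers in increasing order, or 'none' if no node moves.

Old toposort: [2, 3, 5, 1, 6, 4, 0]
Added edge 2->1
Recompute Kahn (smallest-id tiebreak):
  initial in-degrees: [2, 3, 0, 0, 2, 0, 1]
  ready (indeg=0): [2, 3, 5]
  pop 2: indeg[0]->1; indeg[1]->2; indeg[4]->1; indeg[6]->0 | ready=[3, 5, 6] | order so far=[2]
  pop 3: indeg[1]->1 | ready=[5, 6] | order so far=[2, 3]
  pop 5: indeg[1]->0 | ready=[1, 6] | order so far=[2, 3, 5]
  pop 1: no out-edges | ready=[6] | order so far=[2, 3, 5, 1]
  pop 6: indeg[4]->0 | ready=[4] | order so far=[2, 3, 5, 1, 6]
  pop 4: indeg[0]->0 | ready=[0] | order so far=[2, 3, 5, 1, 6, 4]
  pop 0: no out-edges | ready=[] | order so far=[2, 3, 5, 1, 6, 4, 0]
New canonical toposort: [2, 3, 5, 1, 6, 4, 0]
Compare positions:
  Node 0: index 6 -> 6 (same)
  Node 1: index 3 -> 3 (same)
  Node 2: index 0 -> 0 (same)
  Node 3: index 1 -> 1 (same)
  Node 4: index 5 -> 5 (same)
  Node 5: index 2 -> 2 (same)
  Node 6: index 4 -> 4 (same)
Nodes that changed position: none

Answer: none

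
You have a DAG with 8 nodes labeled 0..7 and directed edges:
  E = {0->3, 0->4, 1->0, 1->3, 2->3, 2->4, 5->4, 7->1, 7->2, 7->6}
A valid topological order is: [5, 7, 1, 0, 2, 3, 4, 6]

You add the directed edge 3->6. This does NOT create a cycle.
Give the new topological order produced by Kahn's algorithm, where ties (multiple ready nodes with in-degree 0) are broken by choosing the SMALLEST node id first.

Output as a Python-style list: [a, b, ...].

Old toposort: [5, 7, 1, 0, 2, 3, 4, 6]
Added edge: 3->6
Position of 3 (5) < position of 6 (7). Old order still valid.
Run Kahn's algorithm (break ties by smallest node id):
  initial in-degrees: [1, 1, 1, 3, 3, 0, 2, 0]
  ready (indeg=0): [5, 7]
  pop 5: indeg[4]->2 | ready=[7] | order so far=[5]
  pop 7: indeg[1]->0; indeg[2]->0; indeg[6]->1 | ready=[1, 2] | order so far=[5, 7]
  pop 1: indeg[0]->0; indeg[3]->2 | ready=[0, 2] | order so far=[5, 7, 1]
  pop 0: indeg[3]->1; indeg[4]->1 | ready=[2] | order so far=[5, 7, 1, 0]
  pop 2: indeg[3]->0; indeg[4]->0 | ready=[3, 4] | order so far=[5, 7, 1, 0, 2]
  pop 3: indeg[6]->0 | ready=[4, 6] | order so far=[5, 7, 1, 0, 2, 3]
  pop 4: no out-edges | ready=[6] | order so far=[5, 7, 1, 0, 2, 3, 4]
  pop 6: no out-edges | ready=[] | order so far=[5, 7, 1, 0, 2, 3, 4, 6]
  Result: [5, 7, 1, 0, 2, 3, 4, 6]

Answer: [5, 7, 1, 0, 2, 3, 4, 6]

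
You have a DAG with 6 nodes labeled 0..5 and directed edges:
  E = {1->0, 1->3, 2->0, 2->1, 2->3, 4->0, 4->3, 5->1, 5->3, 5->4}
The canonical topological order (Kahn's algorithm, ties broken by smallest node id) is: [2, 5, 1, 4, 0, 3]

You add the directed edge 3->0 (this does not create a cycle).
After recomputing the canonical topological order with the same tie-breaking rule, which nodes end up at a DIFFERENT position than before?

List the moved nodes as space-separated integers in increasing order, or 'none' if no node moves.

Old toposort: [2, 5, 1, 4, 0, 3]
Added edge 3->0
Recompute Kahn (smallest-id tiebreak):
  initial in-degrees: [4, 2, 0, 4, 1, 0]
  ready (indeg=0): [2, 5]
  pop 2: indeg[0]->3; indeg[1]->1; indeg[3]->3 | ready=[5] | order so far=[2]
  pop 5: indeg[1]->0; indeg[3]->2; indeg[4]->0 | ready=[1, 4] | order so far=[2, 5]
  pop 1: indeg[0]->2; indeg[3]->1 | ready=[4] | order so far=[2, 5, 1]
  pop 4: indeg[0]->1; indeg[3]->0 | ready=[3] | order so far=[2, 5, 1, 4]
  pop 3: indeg[0]->0 | ready=[0] | order so far=[2, 5, 1, 4, 3]
  pop 0: no out-edges | ready=[] | order so far=[2, 5, 1, 4, 3, 0]
New canonical toposort: [2, 5, 1, 4, 3, 0]
Compare positions:
  Node 0: index 4 -> 5 (moved)
  Node 1: index 2 -> 2 (same)
  Node 2: index 0 -> 0 (same)
  Node 3: index 5 -> 4 (moved)
  Node 4: index 3 -> 3 (same)
  Node 5: index 1 -> 1 (same)
Nodes that changed position: 0 3

Answer: 0 3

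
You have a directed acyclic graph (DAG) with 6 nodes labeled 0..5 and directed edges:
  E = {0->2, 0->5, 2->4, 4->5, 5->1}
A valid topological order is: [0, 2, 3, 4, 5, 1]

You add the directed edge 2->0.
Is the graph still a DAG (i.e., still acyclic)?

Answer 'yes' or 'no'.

Given toposort: [0, 2, 3, 4, 5, 1]
Position of 2: index 1; position of 0: index 0
New edge 2->0: backward (u after v in old order)
Backward edge: old toposort is now invalid. Check if this creates a cycle.
Does 0 already reach 2? Reachable from 0: [0, 1, 2, 4, 5]. YES -> cycle!
Still a DAG? no

Answer: no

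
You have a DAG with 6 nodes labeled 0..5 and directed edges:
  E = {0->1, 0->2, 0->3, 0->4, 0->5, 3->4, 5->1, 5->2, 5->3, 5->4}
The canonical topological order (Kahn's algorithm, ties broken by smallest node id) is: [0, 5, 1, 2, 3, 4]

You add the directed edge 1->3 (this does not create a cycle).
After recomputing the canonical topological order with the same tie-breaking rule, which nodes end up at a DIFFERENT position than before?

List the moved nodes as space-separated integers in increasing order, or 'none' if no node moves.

Old toposort: [0, 5, 1, 2, 3, 4]
Added edge 1->3
Recompute Kahn (smallest-id tiebreak):
  initial in-degrees: [0, 2, 2, 3, 3, 1]
  ready (indeg=0): [0]
  pop 0: indeg[1]->1; indeg[2]->1; indeg[3]->2; indeg[4]->2; indeg[5]->0 | ready=[5] | order so far=[0]
  pop 5: indeg[1]->0; indeg[2]->0; indeg[3]->1; indeg[4]->1 | ready=[1, 2] | order so far=[0, 5]
  pop 1: indeg[3]->0 | ready=[2, 3] | order so far=[0, 5, 1]
  pop 2: no out-edges | ready=[3] | order so far=[0, 5, 1, 2]
  pop 3: indeg[4]->0 | ready=[4] | order so far=[0, 5, 1, 2, 3]
  pop 4: no out-edges | ready=[] | order so far=[0, 5, 1, 2, 3, 4]
New canonical toposort: [0, 5, 1, 2, 3, 4]
Compare positions:
  Node 0: index 0 -> 0 (same)
  Node 1: index 2 -> 2 (same)
  Node 2: index 3 -> 3 (same)
  Node 3: index 4 -> 4 (same)
  Node 4: index 5 -> 5 (same)
  Node 5: index 1 -> 1 (same)
Nodes that changed position: none

Answer: none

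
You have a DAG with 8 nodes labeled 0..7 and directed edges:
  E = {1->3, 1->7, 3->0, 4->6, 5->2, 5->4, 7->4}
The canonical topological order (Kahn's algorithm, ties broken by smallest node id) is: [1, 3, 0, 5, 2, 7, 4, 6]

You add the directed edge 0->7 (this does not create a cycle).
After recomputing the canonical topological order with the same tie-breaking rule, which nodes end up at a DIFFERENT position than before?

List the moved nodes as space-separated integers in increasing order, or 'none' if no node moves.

Old toposort: [1, 3, 0, 5, 2, 7, 4, 6]
Added edge 0->7
Recompute Kahn (smallest-id tiebreak):
  initial in-degrees: [1, 0, 1, 1, 2, 0, 1, 2]
  ready (indeg=0): [1, 5]
  pop 1: indeg[3]->0; indeg[7]->1 | ready=[3, 5] | order so far=[1]
  pop 3: indeg[0]->0 | ready=[0, 5] | order so far=[1, 3]
  pop 0: indeg[7]->0 | ready=[5, 7] | order so far=[1, 3, 0]
  pop 5: indeg[2]->0; indeg[4]->1 | ready=[2, 7] | order so far=[1, 3, 0, 5]
  pop 2: no out-edges | ready=[7] | order so far=[1, 3, 0, 5, 2]
  pop 7: indeg[4]->0 | ready=[4] | order so far=[1, 3, 0, 5, 2, 7]
  pop 4: indeg[6]->0 | ready=[6] | order so far=[1, 3, 0, 5, 2, 7, 4]
  pop 6: no out-edges | ready=[] | order so far=[1, 3, 0, 5, 2, 7, 4, 6]
New canonical toposort: [1, 3, 0, 5, 2, 7, 4, 6]
Compare positions:
  Node 0: index 2 -> 2 (same)
  Node 1: index 0 -> 0 (same)
  Node 2: index 4 -> 4 (same)
  Node 3: index 1 -> 1 (same)
  Node 4: index 6 -> 6 (same)
  Node 5: index 3 -> 3 (same)
  Node 6: index 7 -> 7 (same)
  Node 7: index 5 -> 5 (same)
Nodes that changed position: none

Answer: none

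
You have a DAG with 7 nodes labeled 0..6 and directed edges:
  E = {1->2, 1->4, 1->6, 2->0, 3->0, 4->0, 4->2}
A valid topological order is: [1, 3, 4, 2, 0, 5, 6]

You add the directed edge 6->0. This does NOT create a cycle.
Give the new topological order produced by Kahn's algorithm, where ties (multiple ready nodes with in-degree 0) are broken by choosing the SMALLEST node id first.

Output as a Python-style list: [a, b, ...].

Old toposort: [1, 3, 4, 2, 0, 5, 6]
Added edge: 6->0
Position of 6 (6) > position of 0 (4). Must reorder: 6 must now come before 0.
Run Kahn's algorithm (break ties by smallest node id):
  initial in-degrees: [4, 0, 2, 0, 1, 0, 1]
  ready (indeg=0): [1, 3, 5]
  pop 1: indeg[2]->1; indeg[4]->0; indeg[6]->0 | ready=[3, 4, 5, 6] | order so far=[1]
  pop 3: indeg[0]->3 | ready=[4, 5, 6] | order so far=[1, 3]
  pop 4: indeg[0]->2; indeg[2]->0 | ready=[2, 5, 6] | order so far=[1, 3, 4]
  pop 2: indeg[0]->1 | ready=[5, 6] | order so far=[1, 3, 4, 2]
  pop 5: no out-edges | ready=[6] | order so far=[1, 3, 4, 2, 5]
  pop 6: indeg[0]->0 | ready=[0] | order so far=[1, 3, 4, 2, 5, 6]
  pop 0: no out-edges | ready=[] | order so far=[1, 3, 4, 2, 5, 6, 0]
  Result: [1, 3, 4, 2, 5, 6, 0]

Answer: [1, 3, 4, 2, 5, 6, 0]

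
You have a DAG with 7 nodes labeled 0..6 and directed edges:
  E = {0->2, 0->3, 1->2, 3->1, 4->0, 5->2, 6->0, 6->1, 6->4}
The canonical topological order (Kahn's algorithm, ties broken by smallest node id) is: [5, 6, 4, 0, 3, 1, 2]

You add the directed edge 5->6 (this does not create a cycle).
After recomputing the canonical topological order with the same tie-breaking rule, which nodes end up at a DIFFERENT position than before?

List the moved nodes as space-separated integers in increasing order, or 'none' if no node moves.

Answer: none

Derivation:
Old toposort: [5, 6, 4, 0, 3, 1, 2]
Added edge 5->6
Recompute Kahn (smallest-id tiebreak):
  initial in-degrees: [2, 2, 3, 1, 1, 0, 1]
  ready (indeg=0): [5]
  pop 5: indeg[2]->2; indeg[6]->0 | ready=[6] | order so far=[5]
  pop 6: indeg[0]->1; indeg[1]->1; indeg[4]->0 | ready=[4] | order so far=[5, 6]
  pop 4: indeg[0]->0 | ready=[0] | order so far=[5, 6, 4]
  pop 0: indeg[2]->1; indeg[3]->0 | ready=[3] | order so far=[5, 6, 4, 0]
  pop 3: indeg[1]->0 | ready=[1] | order so far=[5, 6, 4, 0, 3]
  pop 1: indeg[2]->0 | ready=[2] | order so far=[5, 6, 4, 0, 3, 1]
  pop 2: no out-edges | ready=[] | order so far=[5, 6, 4, 0, 3, 1, 2]
New canonical toposort: [5, 6, 4, 0, 3, 1, 2]
Compare positions:
  Node 0: index 3 -> 3 (same)
  Node 1: index 5 -> 5 (same)
  Node 2: index 6 -> 6 (same)
  Node 3: index 4 -> 4 (same)
  Node 4: index 2 -> 2 (same)
  Node 5: index 0 -> 0 (same)
  Node 6: index 1 -> 1 (same)
Nodes that changed position: none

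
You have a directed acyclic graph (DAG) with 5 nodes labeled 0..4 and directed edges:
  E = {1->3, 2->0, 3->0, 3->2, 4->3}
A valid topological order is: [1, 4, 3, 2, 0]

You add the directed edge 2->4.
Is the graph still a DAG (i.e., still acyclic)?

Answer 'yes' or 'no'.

Answer: no

Derivation:
Given toposort: [1, 4, 3, 2, 0]
Position of 2: index 3; position of 4: index 1
New edge 2->4: backward (u after v in old order)
Backward edge: old toposort is now invalid. Check if this creates a cycle.
Does 4 already reach 2? Reachable from 4: [0, 2, 3, 4]. YES -> cycle!
Still a DAG? no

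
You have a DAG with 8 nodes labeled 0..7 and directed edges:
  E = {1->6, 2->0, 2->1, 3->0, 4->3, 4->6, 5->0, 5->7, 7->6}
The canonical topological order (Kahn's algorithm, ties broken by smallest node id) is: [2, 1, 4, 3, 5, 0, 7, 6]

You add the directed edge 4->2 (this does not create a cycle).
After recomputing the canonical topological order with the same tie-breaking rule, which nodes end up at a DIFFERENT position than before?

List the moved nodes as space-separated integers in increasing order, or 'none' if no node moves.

Old toposort: [2, 1, 4, 3, 5, 0, 7, 6]
Added edge 4->2
Recompute Kahn (smallest-id tiebreak):
  initial in-degrees: [3, 1, 1, 1, 0, 0, 3, 1]
  ready (indeg=0): [4, 5]
  pop 4: indeg[2]->0; indeg[3]->0; indeg[6]->2 | ready=[2, 3, 5] | order so far=[4]
  pop 2: indeg[0]->2; indeg[1]->0 | ready=[1, 3, 5] | order so far=[4, 2]
  pop 1: indeg[6]->1 | ready=[3, 5] | order so far=[4, 2, 1]
  pop 3: indeg[0]->1 | ready=[5] | order so far=[4, 2, 1, 3]
  pop 5: indeg[0]->0; indeg[7]->0 | ready=[0, 7] | order so far=[4, 2, 1, 3, 5]
  pop 0: no out-edges | ready=[7] | order so far=[4, 2, 1, 3, 5, 0]
  pop 7: indeg[6]->0 | ready=[6] | order so far=[4, 2, 1, 3, 5, 0, 7]
  pop 6: no out-edges | ready=[] | order so far=[4, 2, 1, 3, 5, 0, 7, 6]
New canonical toposort: [4, 2, 1, 3, 5, 0, 7, 6]
Compare positions:
  Node 0: index 5 -> 5 (same)
  Node 1: index 1 -> 2 (moved)
  Node 2: index 0 -> 1 (moved)
  Node 3: index 3 -> 3 (same)
  Node 4: index 2 -> 0 (moved)
  Node 5: index 4 -> 4 (same)
  Node 6: index 7 -> 7 (same)
  Node 7: index 6 -> 6 (same)
Nodes that changed position: 1 2 4

Answer: 1 2 4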